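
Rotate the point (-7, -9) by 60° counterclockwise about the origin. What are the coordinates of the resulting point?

Rotation matrix for 60°: [[cos 60°, -sin 60°], [sin 60°, cos 60°]] ≈ [[0.500000, -0.866025], [0.866025, 0.500000]]
[[0.500000, -0.866025], [0.866025, 0.500000]] × [-7, -9]ᵀ ≈ [4.2942, -10.5622]ᵀ
Result: (4.2942, -10.5622)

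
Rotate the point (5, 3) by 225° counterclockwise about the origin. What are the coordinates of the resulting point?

Rotation matrix for 225°: [[cos 225°, -sin 225°], [sin 225°, cos 225°]] ≈ [[-0.707107, 0.707107], [-0.707107, -0.707107]]
[[-0.707107, 0.707107], [-0.707107, -0.707107]] × [5, 3]ᵀ ≈ [-1.4142, -5.6569]ᵀ
Result: (-1.4142, -5.6569)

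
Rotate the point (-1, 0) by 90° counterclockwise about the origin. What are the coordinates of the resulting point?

Rotation matrix for 90°: [[cos 90°, -sin 90°], [sin 90°, cos 90°]] = [[0, -1], [1, 0]]
[[0, -1], [1, 0]] × [-1, 0]ᵀ = [0, -1]ᵀ
Result: (0, -1)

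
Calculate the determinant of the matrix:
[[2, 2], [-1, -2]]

For a 2×2 matrix [[a, b], [c, d]], det = ad - bc
det = (2)(-2) - (2)(-1) = -4 - -2 = -2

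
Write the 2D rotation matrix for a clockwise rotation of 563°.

Rotation matrix formula: [[cos θ, -sin θ], [sin θ, cos θ]]
A clockwise rotation by 563° is equivalent to a counterclockwise rotation by -563°.
For θ = -563°:
cos(-563°) = -0.9205
sin(-563°) = 0.3907
Result: [[-0.9205, -0.3907], [0.3907, -0.9205]]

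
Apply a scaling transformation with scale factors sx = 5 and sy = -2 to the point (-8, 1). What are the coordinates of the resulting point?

Scaling matrix:
[[5, 0], [0, -2]]
Result: (-8 × 5, 1 × -2) = (-40, -2)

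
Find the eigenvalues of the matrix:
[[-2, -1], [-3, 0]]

Characteristic equation: det(A - λI) = 0
λ² - (trace)λ + (det) = 0
trace = -2 + 0 = -2, det = (-2)(0) - (-1)(-3) = -3
λ² - (-2)λ + (-3) = 0
λ = (-2 ± √((-2)² - 4·(-3))) / 2 = (-2 ± √16) / 2
Solving: λ = -3, 1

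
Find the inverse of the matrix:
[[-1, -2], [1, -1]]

For [[a,b],[c,d]], inverse = (1/det)·[[d,-b],[-c,a]]
det = (-1)(-1) - (-2)(1) = 1 - -2 = 3
Inverse = (1/3)·[[-1, 2], [-1, -1]]
= [[-1/3, 2/3], [-1/3, -1/3]]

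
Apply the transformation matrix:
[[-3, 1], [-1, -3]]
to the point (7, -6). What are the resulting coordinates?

Matrix multiplication:
[[-3, 1], [-1, -3]] × [7, -6]ᵀ
= [(-3)(7) + (1)(-6), (-1)(7) + (-3)(-6)]ᵀ
= [-27, 11]ᵀ
Result: (-27, 11)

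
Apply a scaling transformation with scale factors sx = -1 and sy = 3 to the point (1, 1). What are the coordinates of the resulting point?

Scaling matrix:
[[-1, 0], [0, 3]]
Result: (1 × -1, 1 × 3) = (-1, 3)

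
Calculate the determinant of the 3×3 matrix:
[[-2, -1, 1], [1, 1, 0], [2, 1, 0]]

Expansion along first row:
det = -2·det([[1,0],[1,0]]) - -1·det([[1,0],[2,0]]) + 1·det([[1,1],[2,1]])
    = -2·(1·0 - 0·1) - -1·(1·0 - 0·2) + 1·(1·1 - 1·2)
    = -2·0 - -1·0 + 1·-1
    = 0 + 0 + -1 = -1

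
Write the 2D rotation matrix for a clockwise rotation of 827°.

Rotation matrix formula: [[cos θ, -sin θ], [sin θ, cos θ]]
A clockwise rotation by 827° is equivalent to a counterclockwise rotation by -827°.
For θ = -827°:
cos(-827°) = -0.2924
sin(-827°) = -0.9563
Result: [[-0.2924, 0.9563], [-0.9563, -0.2924]]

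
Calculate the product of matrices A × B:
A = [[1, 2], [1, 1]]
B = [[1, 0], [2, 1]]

Matrix multiplication:
C[0][0] = 1×1 + 2×2 = 5
C[0][1] = 1×0 + 2×1 = 2
C[1][0] = 1×1 + 1×2 = 3
C[1][1] = 1×0 + 1×1 = 1
Result: [[5, 2], [3, 1]]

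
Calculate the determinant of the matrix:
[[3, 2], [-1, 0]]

For a 2×2 matrix [[a, b], [c, d]], det = ad - bc
det = (3)(0) - (2)(-1) = 0 - -2 = 2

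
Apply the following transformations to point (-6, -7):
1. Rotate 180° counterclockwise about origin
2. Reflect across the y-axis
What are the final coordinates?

Step 1: Rotate 180° → (6, 7)
Step 2: Reflect across y-axis → (-6, 7)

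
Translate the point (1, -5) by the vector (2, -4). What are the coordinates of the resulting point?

Translation by (2, -4) (homogeneous matrix [[1, 0, 2], [0, 1, -4], [0, 0, 1]]):
x' = 1 + 2 = 3
y' = -5 + -4 = -9
Result: (3, -9)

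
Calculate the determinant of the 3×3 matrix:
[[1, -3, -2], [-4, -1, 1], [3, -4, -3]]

Expansion along first row:
det = 1·det([[-1,1],[-4,-3]]) - -3·det([[-4,1],[3,-3]]) + -2·det([[-4,-1],[3,-4]])
    = 1·(-1·-3 - 1·-4) - -3·(-4·-3 - 1·3) + -2·(-4·-4 - -1·3)
    = 1·7 - -3·9 + -2·19
    = 7 + 27 + -38 = -4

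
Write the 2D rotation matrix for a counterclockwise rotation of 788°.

Rotation matrix formula: [[cos θ, -sin θ], [sin θ, cos θ]]
For θ = 788°:
cos(788°) = 0.3746
sin(788°) = 0.9272
Result: [[0.3746, -0.9272], [0.9272, 0.3746]]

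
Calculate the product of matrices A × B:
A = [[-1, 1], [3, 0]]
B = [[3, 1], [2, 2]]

Matrix multiplication:
C[0][0] = -1×3 + 1×2 = -1
C[0][1] = -1×1 + 1×2 = 1
C[1][0] = 3×3 + 0×2 = 9
C[1][1] = 3×1 + 0×2 = 3
Result: [[-1, 1], [9, 3]]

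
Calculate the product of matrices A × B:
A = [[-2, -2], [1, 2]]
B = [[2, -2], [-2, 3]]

Matrix multiplication:
C[0][0] = -2×2 + -2×-2 = 0
C[0][1] = -2×-2 + -2×3 = -2
C[1][0] = 1×2 + 2×-2 = -2
C[1][1] = 1×-2 + 2×3 = 4
Result: [[0, -2], [-2, 4]]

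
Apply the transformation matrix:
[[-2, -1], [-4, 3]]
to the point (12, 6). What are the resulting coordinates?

Matrix multiplication:
[[-2, -1], [-4, 3]] × [12, 6]ᵀ
= [(-2)(12) + (-1)(6), (-4)(12) + (3)(6)]ᵀ
= [-30, -30]ᵀ
Result: (-30, -30)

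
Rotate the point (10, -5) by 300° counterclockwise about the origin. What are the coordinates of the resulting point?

Rotation matrix for 300°: [[cos 300°, -sin 300°], [sin 300°, cos 300°]] ≈ [[0.500000, 0.866025], [-0.866025, 0.500000]]
[[0.500000, 0.866025], [-0.866025, 0.500000]] × [10, -5]ᵀ ≈ [0.6699, -11.1603]ᵀ
Result: (0.6699, -11.1603)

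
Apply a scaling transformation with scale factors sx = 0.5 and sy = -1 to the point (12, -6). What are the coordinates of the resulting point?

Scaling matrix:
[[0.50, 0], [0, -1]]
Result: (12 × 0.5, -6 × -1) = (6, 6)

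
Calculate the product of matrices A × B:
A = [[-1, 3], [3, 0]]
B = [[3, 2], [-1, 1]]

Matrix multiplication:
C[0][0] = -1×3 + 3×-1 = -6
C[0][1] = -1×2 + 3×1 = 1
C[1][0] = 3×3 + 0×-1 = 9
C[1][1] = 3×2 + 0×1 = 6
Result: [[-6, 1], [9, 6]]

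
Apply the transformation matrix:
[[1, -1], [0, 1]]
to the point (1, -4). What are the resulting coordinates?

Matrix multiplication:
[[1, -1], [0, 1]] × [1, -4]ᵀ
= [(1)(1) + (-1)(-4), (0)(1) + (1)(-4)]ᵀ
= [5, -4]ᵀ
Result: (5, -4)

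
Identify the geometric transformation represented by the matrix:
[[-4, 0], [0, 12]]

This matrix represents: non-uniform scaling by sx = -4, sy = 12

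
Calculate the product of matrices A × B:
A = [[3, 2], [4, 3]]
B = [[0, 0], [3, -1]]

Matrix multiplication:
C[0][0] = 3×0 + 2×3 = 6
C[0][1] = 3×0 + 2×-1 = -2
C[1][0] = 4×0 + 3×3 = 9
C[1][1] = 4×0 + 3×-1 = -3
Result: [[6, -2], [9, -3]]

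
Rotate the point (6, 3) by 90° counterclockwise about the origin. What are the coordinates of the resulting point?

Rotation matrix for 90°: [[cos 90°, -sin 90°], [sin 90°, cos 90°]] = [[0, -1], [1, 0]]
[[0, -1], [1, 0]] × [6, 3]ᵀ = [-3, 6]ᵀ
Result: (-3, 6)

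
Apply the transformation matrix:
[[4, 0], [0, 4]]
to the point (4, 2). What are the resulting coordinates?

Matrix multiplication:
[[4, 0], [0, 4]] × [4, 2]ᵀ
= [(4)(4) + (0)(2), (0)(4) + (4)(2)]ᵀ
= [16, 8]ᵀ
Result: (16, 8)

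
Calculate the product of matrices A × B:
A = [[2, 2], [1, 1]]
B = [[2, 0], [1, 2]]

Matrix multiplication:
C[0][0] = 2×2 + 2×1 = 6
C[0][1] = 2×0 + 2×2 = 4
C[1][0] = 1×2 + 1×1 = 3
C[1][1] = 1×0 + 1×2 = 2
Result: [[6, 4], [3, 2]]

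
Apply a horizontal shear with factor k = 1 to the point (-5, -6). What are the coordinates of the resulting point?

Shear matrix for horizontal shear with factor k = 1:
[[1, 1], [0, 1]]
Result: (-5, -6) → (-11, -6)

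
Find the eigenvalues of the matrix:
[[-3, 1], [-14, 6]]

Characteristic equation: det(A - λI) = 0
λ² - (trace)λ + (det) = 0
trace = -3 + 6 = 3, det = (-3)(6) - (1)(-14) = -4
λ² - (3)λ + (-4) = 0
λ = (3 ± √((3)² - 4·(-4))) / 2 = (3 ± √25) / 2
Solving: λ = -1, 4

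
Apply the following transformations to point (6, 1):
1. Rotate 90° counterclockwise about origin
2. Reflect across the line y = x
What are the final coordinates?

Step 1: Rotate 90° → (-1, 6)
Step 2: Reflect across line y = x → (6, -1)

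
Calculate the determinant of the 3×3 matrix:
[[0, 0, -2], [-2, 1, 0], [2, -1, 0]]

Expansion along first row:
det = 0·det([[1,0],[-1,0]]) - 0·det([[-2,0],[2,0]]) + -2·det([[-2,1],[2,-1]])
    = 0·(1·0 - 0·-1) - 0·(-2·0 - 0·2) + -2·(-2·-1 - 1·2)
    = 0·0 - 0·0 + -2·0
    = 0 + 0 + 0 = 0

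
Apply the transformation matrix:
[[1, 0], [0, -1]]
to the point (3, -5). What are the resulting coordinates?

Matrix multiplication:
[[1, 0], [0, -1]] × [3, -5]ᵀ
= [(1)(3) + (0)(-5), (0)(3) + (-1)(-5)]ᵀ
= [3, 5]ᵀ
Result: (3, 5)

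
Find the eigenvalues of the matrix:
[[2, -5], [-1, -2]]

Characteristic equation: det(A - λI) = 0
λ² - (trace)λ + (det) = 0
trace = 2 + -2 = 0, det = (2)(-2) - (-5)(-1) = -9
λ² - (0)λ + (-9) = 0
λ = (0 ± √((0)² - 4·(-9))) / 2 = (0 ± √36) / 2
Solving: λ = -3, 3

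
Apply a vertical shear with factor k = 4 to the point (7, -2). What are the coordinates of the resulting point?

Shear matrix for vertical shear with factor k = 4:
[[1, 0], [4, 1]]
Result: (7, -2) → (7, 26)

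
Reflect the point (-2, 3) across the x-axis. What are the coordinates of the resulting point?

Reflection across x-axis: (-2, 3) → (-2, -3)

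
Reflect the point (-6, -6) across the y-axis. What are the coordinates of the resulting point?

Reflection across y-axis: (-6, -6) → (6, -6)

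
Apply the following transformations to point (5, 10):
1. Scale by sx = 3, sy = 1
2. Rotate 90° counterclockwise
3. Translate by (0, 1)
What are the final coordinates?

Step 1: Scale → (15, 10)
Step 2: Rotate 90° → (-10, 15)
Step 3: Translate → (-10, 16)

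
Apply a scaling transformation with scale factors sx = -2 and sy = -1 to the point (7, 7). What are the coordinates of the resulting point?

Scaling matrix:
[[-2, 0], [0, -1]]
Result: (7 × -2, 7 × -1) = (-14, -7)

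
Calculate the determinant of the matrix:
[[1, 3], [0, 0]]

For a 2×2 matrix [[a, b], [c, d]], det = ad - bc
det = (1)(0) - (3)(0) = 0 - 0 = 0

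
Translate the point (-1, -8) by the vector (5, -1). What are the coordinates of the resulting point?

Translation by (5, -1) (homogeneous matrix [[1, 0, 5], [0, 1, -1], [0, 0, 1]]):
x' = -1 + 5 = 4
y' = -8 + -1 = -9
Result: (4, -9)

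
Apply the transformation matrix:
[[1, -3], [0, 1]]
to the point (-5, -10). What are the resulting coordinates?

Matrix multiplication:
[[1, -3], [0, 1]] × [-5, -10]ᵀ
= [(1)(-5) + (-3)(-10), (0)(-5) + (1)(-10)]ᵀ
= [25, -10]ᵀ
Result: (25, -10)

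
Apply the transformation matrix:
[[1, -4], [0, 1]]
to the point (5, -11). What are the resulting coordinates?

Matrix multiplication:
[[1, -4], [0, 1]] × [5, -11]ᵀ
= [(1)(5) + (-4)(-11), (0)(5) + (1)(-11)]ᵀ
= [49, -11]ᵀ
Result: (49, -11)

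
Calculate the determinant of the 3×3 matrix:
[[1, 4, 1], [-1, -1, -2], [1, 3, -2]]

Expansion along first row:
det = 1·det([[-1,-2],[3,-2]]) - 4·det([[-1,-2],[1,-2]]) + 1·det([[-1,-1],[1,3]])
    = 1·(-1·-2 - -2·3) - 4·(-1·-2 - -2·1) + 1·(-1·3 - -1·1)
    = 1·8 - 4·4 + 1·-2
    = 8 + -16 + -2 = -10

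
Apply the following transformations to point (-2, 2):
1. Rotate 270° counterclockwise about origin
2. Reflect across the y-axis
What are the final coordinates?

Step 1: Rotate 270° → (2, 2)
Step 2: Reflect across y-axis → (-2, 2)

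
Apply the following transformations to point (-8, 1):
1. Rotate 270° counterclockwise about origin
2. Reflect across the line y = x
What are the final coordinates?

Step 1: Rotate 270° → (1, 8)
Step 2: Reflect across line y = x → (8, 1)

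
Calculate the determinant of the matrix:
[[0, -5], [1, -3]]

For a 2×2 matrix [[a, b], [c, d]], det = ad - bc
det = (0)(-3) - (-5)(1) = 0 - -5 = 5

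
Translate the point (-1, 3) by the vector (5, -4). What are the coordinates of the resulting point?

Translation by (5, -4) (homogeneous matrix [[1, 0, 5], [0, 1, -4], [0, 0, 1]]):
x' = -1 + 5 = 4
y' = 3 + -4 = -1
Result: (4, -1)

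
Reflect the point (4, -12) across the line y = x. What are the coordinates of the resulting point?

Reflection across line y = x: (4, -12) → (-12, 4)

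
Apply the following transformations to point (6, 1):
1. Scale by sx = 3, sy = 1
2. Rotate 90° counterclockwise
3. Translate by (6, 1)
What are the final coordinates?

Step 1: Scale → (18, 1)
Step 2: Rotate 90° → (-1, 18)
Step 3: Translate → (5, 19)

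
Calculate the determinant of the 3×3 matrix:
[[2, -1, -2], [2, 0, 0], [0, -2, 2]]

Expansion along first row:
det = 2·det([[0,0],[-2,2]]) - -1·det([[2,0],[0,2]]) + -2·det([[2,0],[0,-2]])
    = 2·(0·2 - 0·-2) - -1·(2·2 - 0·0) + -2·(2·-2 - 0·0)
    = 2·0 - -1·4 + -2·-4
    = 0 + 4 + 8 = 12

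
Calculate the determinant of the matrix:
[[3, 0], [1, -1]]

For a 2×2 matrix [[a, b], [c, d]], det = ad - bc
det = (3)(-1) - (0)(1) = -3 - 0 = -3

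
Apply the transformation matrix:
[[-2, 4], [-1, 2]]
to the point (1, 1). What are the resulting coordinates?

Matrix multiplication:
[[-2, 4], [-1, 2]] × [1, 1]ᵀ
= [(-2)(1) + (4)(1), (-1)(1) + (2)(1)]ᵀ
= [2, 1]ᵀ
Result: (2, 1)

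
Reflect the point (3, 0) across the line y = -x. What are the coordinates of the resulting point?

Reflection across line y = -x: (3, 0) → (0, -3)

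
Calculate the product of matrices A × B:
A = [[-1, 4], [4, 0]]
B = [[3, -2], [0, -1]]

Matrix multiplication:
C[0][0] = -1×3 + 4×0 = -3
C[0][1] = -1×-2 + 4×-1 = -2
C[1][0] = 4×3 + 0×0 = 12
C[1][1] = 4×-2 + 0×-1 = -8
Result: [[-3, -2], [12, -8]]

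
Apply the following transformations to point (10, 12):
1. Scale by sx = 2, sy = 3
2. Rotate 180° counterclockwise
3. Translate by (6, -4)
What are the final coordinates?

Step 1: Scale → (20, 36)
Step 2: Rotate 180° → (-20, -36)
Step 3: Translate → (-14, -40)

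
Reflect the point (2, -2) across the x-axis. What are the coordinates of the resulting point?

Reflection across x-axis: (2, -2) → (2, 2)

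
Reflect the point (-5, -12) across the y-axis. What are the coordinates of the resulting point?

Reflection across y-axis: (-5, -12) → (5, -12)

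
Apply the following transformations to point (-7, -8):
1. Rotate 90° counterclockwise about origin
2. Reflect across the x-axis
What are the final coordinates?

Step 1: Rotate 90° → (8, -7)
Step 2: Reflect across x-axis → (8, 7)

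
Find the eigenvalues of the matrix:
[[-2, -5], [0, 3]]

Characteristic equation: det(A - λI) = 0
λ² - (trace)λ + (det) = 0
trace = -2 + 3 = 1, det = (-2)(3) - (-5)(0) = -6
λ² - (1)λ + (-6) = 0
λ = (1 ± √((1)² - 4·(-6))) / 2 = (1 ± √25) / 2
Solving: λ = -2, 3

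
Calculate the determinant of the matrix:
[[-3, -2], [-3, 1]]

For a 2×2 matrix [[a, b], [c, d]], det = ad - bc
det = (-3)(1) - (-2)(-3) = -3 - 6 = -9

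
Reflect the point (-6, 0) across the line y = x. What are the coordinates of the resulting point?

Reflection across line y = x: (-6, 0) → (0, -6)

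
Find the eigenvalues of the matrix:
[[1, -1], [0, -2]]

Characteristic equation: det(A - λI) = 0
λ² - (trace)λ + (det) = 0
trace = 1 + -2 = -1, det = (1)(-2) - (-1)(0) = -2
λ² - (-1)λ + (-2) = 0
λ = (-1 ± √((-1)² - 4·(-2))) / 2 = (-1 ± √9) / 2
Solving: λ = -2, 1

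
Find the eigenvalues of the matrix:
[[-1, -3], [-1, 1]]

Characteristic equation: det(A - λI) = 0
λ² - (trace)λ + (det) = 0
trace = -1 + 1 = 0, det = (-1)(1) - (-3)(-1) = -4
λ² - (0)λ + (-4) = 0
λ = (0 ± √((0)² - 4·(-4))) / 2 = (0 ± √16) / 2
Solving: λ = -2, 2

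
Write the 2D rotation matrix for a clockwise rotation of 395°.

Rotation matrix formula: [[cos θ, -sin θ], [sin θ, cos θ]]
A clockwise rotation by 395° is equivalent to a counterclockwise rotation by -395°.
For θ = -395°:
cos(-395°) = 0.8192
sin(-395°) = -0.5736
Result: [[0.8192, 0.5736], [-0.5736, 0.8192]]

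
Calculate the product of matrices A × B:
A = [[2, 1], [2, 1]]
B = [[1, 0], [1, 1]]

Matrix multiplication:
C[0][0] = 2×1 + 1×1 = 3
C[0][1] = 2×0 + 1×1 = 1
C[1][0] = 2×1 + 1×1 = 3
C[1][1] = 2×0 + 1×1 = 1
Result: [[3, 1], [3, 1]]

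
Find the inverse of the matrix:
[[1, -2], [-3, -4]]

For [[a,b],[c,d]], inverse = (1/det)·[[d,-b],[-c,a]]
det = (1)(-4) - (-2)(-3) = -4 - 6 = -10
Inverse = (1/-10)·[[-4, 2], [3, 1]]
= [[2/5, -1/5], [-3/10, -1/10]]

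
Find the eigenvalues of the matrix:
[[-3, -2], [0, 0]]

Characteristic equation: det(A - λI) = 0
λ² - (trace)λ + (det) = 0
trace = -3 + 0 = -3, det = (-3)(0) - (-2)(0) = 0
λ² - (-3)λ + (0) = 0
λ = (-3 ± √((-3)² - 4·(0))) / 2 = (-3 ± √9) / 2
Solving: λ = -3, 0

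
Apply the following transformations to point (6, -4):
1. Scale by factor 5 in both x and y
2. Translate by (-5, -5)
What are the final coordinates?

Step 1: Scale (6, -4) by 5 → (30, -20)
Step 2: Translate by (-5, -5) → (25, -25)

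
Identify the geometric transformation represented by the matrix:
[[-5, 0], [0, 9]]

This matrix represents: non-uniform scaling by sx = -5, sy = 9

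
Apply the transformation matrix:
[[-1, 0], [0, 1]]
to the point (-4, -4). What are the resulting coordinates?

Matrix multiplication:
[[-1, 0], [0, 1]] × [-4, -4]ᵀ
= [(-1)(-4) + (0)(-4), (0)(-4) + (1)(-4)]ᵀ
= [4, -4]ᵀ
Result: (4, -4)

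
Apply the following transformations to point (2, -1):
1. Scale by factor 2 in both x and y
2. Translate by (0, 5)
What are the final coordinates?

Step 1: Scale (2, -1) by 2 → (4, -2)
Step 2: Translate by (0, 5) → (4, 3)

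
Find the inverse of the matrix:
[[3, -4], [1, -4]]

For [[a,b],[c,d]], inverse = (1/det)·[[d,-b],[-c,a]]
det = (3)(-4) - (-4)(1) = -12 - -4 = -8
Inverse = (1/-8)·[[-4, 4], [-1, 3]]
= [[1/2, -1/2], [1/8, -3/8]]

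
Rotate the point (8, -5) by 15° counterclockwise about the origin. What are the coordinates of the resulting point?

Rotation matrix for 15°: [[cos 15°, -sin 15°], [sin 15°, cos 15°]] ≈ [[0.965926, -0.258819], [0.258819, 0.965926]]
[[0.965926, -0.258819], [0.258819, 0.965926]] × [8, -5]ᵀ ≈ [9.0215, -2.7591]ᵀ
Result: (9.0215, -2.7591)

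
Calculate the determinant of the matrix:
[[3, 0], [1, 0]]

For a 2×2 matrix [[a, b], [c, d]], det = ad - bc
det = (3)(0) - (0)(1) = 0 - 0 = 0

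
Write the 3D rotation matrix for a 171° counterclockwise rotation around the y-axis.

Rotation matrix for counterclockwise 171° around y-axis:
cos(171°) = -0.9877, sin(171°) = 0.1564
Result: [[-0.9877, 0, 0.1564], [0, 1, 0], [-0.1564, 0, -0.9877]]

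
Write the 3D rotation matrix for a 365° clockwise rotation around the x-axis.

Rotation matrix for clockwise 365° around x-axis:
A clockwise rotation by 365° is a counterclockwise rotation by -365°.
cos(-365°) = 0.9962, sin(-365°) = -0.0872
Result: [[1, 0, 0], [0, 0.9962, 0.0872], [0, -0.0872, 0.9962]]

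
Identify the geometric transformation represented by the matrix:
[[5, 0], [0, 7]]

This matrix represents: non-uniform scaling by sx = 5, sy = 7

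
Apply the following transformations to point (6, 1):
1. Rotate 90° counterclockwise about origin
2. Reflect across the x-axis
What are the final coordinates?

Step 1: Rotate 90° → (-1, 6)
Step 2: Reflect across x-axis → (-1, -6)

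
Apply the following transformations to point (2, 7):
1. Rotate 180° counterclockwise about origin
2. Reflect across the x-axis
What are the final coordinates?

Step 1: Rotate 180° → (-2, -7)
Step 2: Reflect across x-axis → (-2, 7)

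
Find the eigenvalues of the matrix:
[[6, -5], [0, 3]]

Characteristic equation: det(A - λI) = 0
λ² - (trace)λ + (det) = 0
trace = 6 + 3 = 9, det = (6)(3) - (-5)(0) = 18
λ² - (9)λ + (18) = 0
λ = (9 ± √((9)² - 4·(18))) / 2 = (9 ± √9) / 2
Solving: λ = 3, 6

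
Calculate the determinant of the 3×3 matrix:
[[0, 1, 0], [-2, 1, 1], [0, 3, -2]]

Expansion along first row:
det = 0·det([[1,1],[3,-2]]) - 1·det([[-2,1],[0,-2]]) + 0·det([[-2,1],[0,3]])
    = 0·(1·-2 - 1·3) - 1·(-2·-2 - 1·0) + 0·(-2·3 - 1·0)
    = 0·-5 - 1·4 + 0·-6
    = 0 + -4 + 0 = -4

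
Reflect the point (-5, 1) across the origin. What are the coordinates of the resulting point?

Reflection across origin: (-5, 1) → (5, -1)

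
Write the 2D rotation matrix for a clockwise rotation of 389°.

Rotation matrix formula: [[cos θ, -sin θ], [sin θ, cos θ]]
A clockwise rotation by 389° is equivalent to a counterclockwise rotation by -389°.
For θ = -389°:
cos(-389°) = 0.8746
sin(-389°) = -0.4848
Result: [[0.8746, 0.4848], [-0.4848, 0.8746]]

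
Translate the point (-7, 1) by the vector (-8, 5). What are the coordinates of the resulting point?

Translation by (-8, 5) (homogeneous matrix [[1, 0, -8], [0, 1, 5], [0, 0, 1]]):
x' = -7 + -8 = -15
y' = 1 + 5 = 6
Result: (-15, 6)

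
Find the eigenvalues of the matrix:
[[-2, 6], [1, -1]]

Characteristic equation: det(A - λI) = 0
λ² - (trace)λ + (det) = 0
trace = -2 + -1 = -3, det = (-2)(-1) - (6)(1) = -4
λ² - (-3)λ + (-4) = 0
λ = (-3 ± √((-3)² - 4·(-4))) / 2 = (-3 ± √25) / 2
Solving: λ = -4, 1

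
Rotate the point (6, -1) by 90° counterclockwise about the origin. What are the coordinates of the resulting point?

Rotation matrix for 90°: [[cos 90°, -sin 90°], [sin 90°, cos 90°]] = [[0, -1], [1, 0]]
[[0, -1], [1, 0]] × [6, -1]ᵀ = [1, 6]ᵀ
Result: (1, 6)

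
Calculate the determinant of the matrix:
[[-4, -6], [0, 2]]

For a 2×2 matrix [[a, b], [c, d]], det = ad - bc
det = (-4)(2) - (-6)(0) = -8 - 0 = -8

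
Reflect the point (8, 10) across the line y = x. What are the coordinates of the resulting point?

Reflection across line y = x: (8, 10) → (10, 8)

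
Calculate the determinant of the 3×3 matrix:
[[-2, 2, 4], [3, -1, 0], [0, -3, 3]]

Expansion along first row:
det = -2·det([[-1,0],[-3,3]]) - 2·det([[3,0],[0,3]]) + 4·det([[3,-1],[0,-3]])
    = -2·(-1·3 - 0·-3) - 2·(3·3 - 0·0) + 4·(3·-3 - -1·0)
    = -2·-3 - 2·9 + 4·-9
    = 6 + -18 + -36 = -48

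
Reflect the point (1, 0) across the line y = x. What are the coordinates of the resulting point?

Reflection across line y = x: (1, 0) → (0, 1)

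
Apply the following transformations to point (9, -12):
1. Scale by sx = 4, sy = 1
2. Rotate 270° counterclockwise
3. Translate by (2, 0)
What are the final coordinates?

Step 1: Scale → (36, -12)
Step 2: Rotate 270° → (-12, -36)
Step 3: Translate → (-10, -36)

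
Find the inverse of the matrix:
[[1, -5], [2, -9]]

For [[a,b],[c,d]], inverse = (1/det)·[[d,-b],[-c,a]]
det = (1)(-9) - (-5)(2) = -9 - -10 = 1
Inverse = [[-9, 5], [-2, 1]]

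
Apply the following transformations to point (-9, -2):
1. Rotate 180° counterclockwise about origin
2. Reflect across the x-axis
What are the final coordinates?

Step 1: Rotate 180° → (9, 2)
Step 2: Reflect across x-axis → (9, -2)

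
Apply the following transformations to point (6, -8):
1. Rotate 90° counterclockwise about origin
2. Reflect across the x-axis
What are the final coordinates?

Step 1: Rotate 90° → (8, 6)
Step 2: Reflect across x-axis → (8, -6)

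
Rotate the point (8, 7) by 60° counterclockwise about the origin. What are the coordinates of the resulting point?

Rotation matrix for 60°: [[cos 60°, -sin 60°], [sin 60°, cos 60°]] ≈ [[0.500000, -0.866025], [0.866025, 0.500000]]
[[0.500000, -0.866025], [0.866025, 0.500000]] × [8, 7]ᵀ ≈ [-2.0622, 10.4282]ᵀ
Result: (-2.0622, 10.4282)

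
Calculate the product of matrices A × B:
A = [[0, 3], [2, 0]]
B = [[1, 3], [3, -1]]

Matrix multiplication:
C[0][0] = 0×1 + 3×3 = 9
C[0][1] = 0×3 + 3×-1 = -3
C[1][0] = 2×1 + 0×3 = 2
C[1][1] = 2×3 + 0×-1 = 6
Result: [[9, -3], [2, 6]]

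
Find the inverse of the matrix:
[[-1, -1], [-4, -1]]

For [[a,b],[c,d]], inverse = (1/det)·[[d,-b],[-c,a]]
det = (-1)(-1) - (-1)(-4) = 1 - 4 = -3
Inverse = (1/-3)·[[-1, 1], [4, -1]]
= [[1/3, -1/3], [-4/3, 1/3]]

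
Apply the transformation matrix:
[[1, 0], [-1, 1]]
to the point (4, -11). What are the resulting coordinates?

Matrix multiplication:
[[1, 0], [-1, 1]] × [4, -11]ᵀ
= [(1)(4) + (0)(-11), (-1)(4) + (1)(-11)]ᵀ
= [4, -15]ᵀ
Result: (4, -15)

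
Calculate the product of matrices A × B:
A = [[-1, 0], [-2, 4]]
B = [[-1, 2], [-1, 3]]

Matrix multiplication:
C[0][0] = -1×-1 + 0×-1 = 1
C[0][1] = -1×2 + 0×3 = -2
C[1][0] = -2×-1 + 4×-1 = -2
C[1][1] = -2×2 + 4×3 = 8
Result: [[1, -2], [-2, 8]]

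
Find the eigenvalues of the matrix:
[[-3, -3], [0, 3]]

Characteristic equation: det(A - λI) = 0
λ² - (trace)λ + (det) = 0
trace = -3 + 3 = 0, det = (-3)(3) - (-3)(0) = -9
λ² - (0)λ + (-9) = 0
λ = (0 ± √((0)² - 4·(-9))) / 2 = (0 ± √36) / 2
Solving: λ = -3, 3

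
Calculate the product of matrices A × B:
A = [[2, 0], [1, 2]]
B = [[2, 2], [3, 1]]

Matrix multiplication:
C[0][0] = 2×2 + 0×3 = 4
C[0][1] = 2×2 + 0×1 = 4
C[1][0] = 1×2 + 2×3 = 8
C[1][1] = 1×2 + 2×1 = 4
Result: [[4, 4], [8, 4]]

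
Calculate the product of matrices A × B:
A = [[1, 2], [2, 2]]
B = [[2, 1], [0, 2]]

Matrix multiplication:
C[0][0] = 1×2 + 2×0 = 2
C[0][1] = 1×1 + 2×2 = 5
C[1][0] = 2×2 + 2×0 = 4
C[1][1] = 2×1 + 2×2 = 6
Result: [[2, 5], [4, 6]]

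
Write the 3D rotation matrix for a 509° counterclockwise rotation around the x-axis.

Rotation matrix for counterclockwise 509° around x-axis:
cos(509°) = -0.8572, sin(509°) = 0.5150
Result: [[1, 0, 0], [0, -0.8572, -0.5150], [0, 0.5150, -0.8572]]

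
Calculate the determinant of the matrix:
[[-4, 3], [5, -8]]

For a 2×2 matrix [[a, b], [c, d]], det = ad - bc
det = (-4)(-8) - (3)(5) = 32 - 15 = 17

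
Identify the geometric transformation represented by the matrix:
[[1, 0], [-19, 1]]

This matrix represents: vertical shear with factor -19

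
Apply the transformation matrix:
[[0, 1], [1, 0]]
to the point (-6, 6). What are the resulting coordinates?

Matrix multiplication:
[[0, 1], [1, 0]] × [-6, 6]ᵀ
= [(0)(-6) + (1)(6), (1)(-6) + (0)(6)]ᵀ
= [6, -6]ᵀ
Result: (6, -6)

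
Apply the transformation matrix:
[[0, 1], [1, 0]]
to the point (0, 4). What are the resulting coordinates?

Matrix multiplication:
[[0, 1], [1, 0]] × [0, 4]ᵀ
= [(0)(0) + (1)(4), (1)(0) + (0)(4)]ᵀ
= [4, 0]ᵀ
Result: (4, 0)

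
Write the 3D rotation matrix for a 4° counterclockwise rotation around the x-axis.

Rotation matrix for counterclockwise 4° around x-axis:
cos(4°) = 0.9976, sin(4°) = 0.0698
Result: [[1, 0, 0], [0, 0.9976, -0.0698], [0, 0.0698, 0.9976]]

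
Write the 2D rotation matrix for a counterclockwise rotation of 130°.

Rotation matrix formula: [[cos θ, -sin θ], [sin θ, cos θ]]
For θ = 130°:
cos(130°) = -0.6428
sin(130°) = 0.7660
Result: [[-0.6428, -0.7660], [0.7660, -0.6428]]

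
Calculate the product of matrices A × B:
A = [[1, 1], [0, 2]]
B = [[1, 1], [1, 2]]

Matrix multiplication:
C[0][0] = 1×1 + 1×1 = 2
C[0][1] = 1×1 + 1×2 = 3
C[1][0] = 0×1 + 2×1 = 2
C[1][1] = 0×1 + 2×2 = 4
Result: [[2, 3], [2, 4]]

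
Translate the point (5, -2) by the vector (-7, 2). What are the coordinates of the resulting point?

Translation by (-7, 2) (homogeneous matrix [[1, 0, -7], [0, 1, 2], [0, 0, 1]]):
x' = 5 + -7 = -2
y' = -2 + 2 = 0
Result: (-2, 0)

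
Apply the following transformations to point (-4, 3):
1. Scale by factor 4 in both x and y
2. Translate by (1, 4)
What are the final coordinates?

Step 1: Scale (-4, 3) by 4 → (-16, 12)
Step 2: Translate by (1, 4) → (-15, 16)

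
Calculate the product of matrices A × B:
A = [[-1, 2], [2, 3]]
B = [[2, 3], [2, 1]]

Matrix multiplication:
C[0][0] = -1×2 + 2×2 = 2
C[0][1] = -1×3 + 2×1 = -1
C[1][0] = 2×2 + 3×2 = 10
C[1][1] = 2×3 + 3×1 = 9
Result: [[2, -1], [10, 9]]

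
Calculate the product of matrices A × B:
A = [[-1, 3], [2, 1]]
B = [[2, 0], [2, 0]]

Matrix multiplication:
C[0][0] = -1×2 + 3×2 = 4
C[0][1] = -1×0 + 3×0 = 0
C[1][0] = 2×2 + 1×2 = 6
C[1][1] = 2×0 + 1×0 = 0
Result: [[4, 0], [6, 0]]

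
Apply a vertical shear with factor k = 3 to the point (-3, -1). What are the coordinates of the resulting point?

Shear matrix for vertical shear with factor k = 3:
[[1, 0], [3, 1]]
Result: (-3, -1) → (-3, -10)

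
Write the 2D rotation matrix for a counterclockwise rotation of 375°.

Rotation matrix formula: [[cos θ, -sin θ], [sin θ, cos θ]]
For θ = 375°:
cos(375°) = 0.9659
sin(375°) = 0.2588
Result: [[0.9659, -0.2588], [0.2588, 0.9659]]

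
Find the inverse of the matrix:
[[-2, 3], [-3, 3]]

For [[a,b],[c,d]], inverse = (1/det)·[[d,-b],[-c,a]]
det = (-2)(3) - (3)(-3) = -6 - -9 = 3
Inverse = (1/3)·[[3, -3], [3, -2]]
= [[1, -1], [1, -2/3]]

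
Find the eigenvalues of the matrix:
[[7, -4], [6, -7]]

Characteristic equation: det(A - λI) = 0
λ² - (trace)λ + (det) = 0
trace = 7 + -7 = 0, det = (7)(-7) - (-4)(6) = -25
λ² - (0)λ + (-25) = 0
λ = (0 ± √((0)² - 4·(-25))) / 2 = (0 ± √100) / 2
Solving: λ = -5, 5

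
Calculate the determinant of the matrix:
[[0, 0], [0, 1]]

For a 2×2 matrix [[a, b], [c, d]], det = ad - bc
det = (0)(1) - (0)(0) = 0 - 0 = 0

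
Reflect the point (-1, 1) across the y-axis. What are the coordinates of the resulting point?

Reflection across y-axis: (-1, 1) → (1, 1)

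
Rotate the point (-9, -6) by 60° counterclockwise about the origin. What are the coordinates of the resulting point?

Rotation matrix for 60°: [[cos 60°, -sin 60°], [sin 60°, cos 60°]] ≈ [[0.500000, -0.866025], [0.866025, 0.500000]]
[[0.500000, -0.866025], [0.866025, 0.500000]] × [-9, -6]ᵀ ≈ [0.6962, -10.7942]ᵀ
Result: (0.6962, -10.7942)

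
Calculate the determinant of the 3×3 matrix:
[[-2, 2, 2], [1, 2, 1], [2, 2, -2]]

Expansion along first row:
det = -2·det([[2,1],[2,-2]]) - 2·det([[1,1],[2,-2]]) + 2·det([[1,2],[2,2]])
    = -2·(2·-2 - 1·2) - 2·(1·-2 - 1·2) + 2·(1·2 - 2·2)
    = -2·-6 - 2·-4 + 2·-2
    = 12 + 8 + -4 = 16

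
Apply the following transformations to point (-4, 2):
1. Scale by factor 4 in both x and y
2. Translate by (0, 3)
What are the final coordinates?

Step 1: Scale (-4, 2) by 4 → (-16, 8)
Step 2: Translate by (0, 3) → (-16, 11)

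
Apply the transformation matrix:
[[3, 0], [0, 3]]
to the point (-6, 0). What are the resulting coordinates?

Matrix multiplication:
[[3, 0], [0, 3]] × [-6, 0]ᵀ
= [(3)(-6) + (0)(0), (0)(-6) + (3)(0)]ᵀ
= [-18, 0]ᵀ
Result: (-18, 0)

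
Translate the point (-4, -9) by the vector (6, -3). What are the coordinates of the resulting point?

Translation by (6, -3) (homogeneous matrix [[1, 0, 6], [0, 1, -3], [0, 0, 1]]):
x' = -4 + 6 = 2
y' = -9 + -3 = -12
Result: (2, -12)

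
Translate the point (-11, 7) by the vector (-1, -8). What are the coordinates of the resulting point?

Translation by (-1, -8) (homogeneous matrix [[1, 0, -1], [0, 1, -8], [0, 0, 1]]):
x' = -11 + -1 = -12
y' = 7 + -8 = -1
Result: (-12, -1)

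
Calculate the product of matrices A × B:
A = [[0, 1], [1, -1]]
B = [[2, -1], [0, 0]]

Matrix multiplication:
C[0][0] = 0×2 + 1×0 = 0
C[0][1] = 0×-1 + 1×0 = 0
C[1][0] = 1×2 + -1×0 = 2
C[1][1] = 1×-1 + -1×0 = -1
Result: [[0, 0], [2, -1]]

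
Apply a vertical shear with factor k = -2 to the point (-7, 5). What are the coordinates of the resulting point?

Shear matrix for vertical shear with factor k = -2:
[[1, 0], [-2, 1]]
Result: (-7, 5) → (-7, 19)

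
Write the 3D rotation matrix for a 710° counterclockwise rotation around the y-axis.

Rotation matrix for counterclockwise 710° around y-axis:
cos(710°) = 0.9848, sin(710°) = -0.1736
Result: [[0.9848, 0, -0.1736], [0, 1, 0], [0.1736, 0, 0.9848]]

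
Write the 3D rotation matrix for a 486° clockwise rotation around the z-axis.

Rotation matrix for clockwise 486° around z-axis:
A clockwise rotation by 486° is a counterclockwise rotation by -486°.
cos(-486°) = -0.5878, sin(-486°) = -0.8090
Result: [[-0.5878, 0.8090, 0], [-0.8090, -0.5878, 0], [0, 0, 1]]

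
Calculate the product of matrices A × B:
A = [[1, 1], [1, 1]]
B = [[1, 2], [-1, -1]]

Matrix multiplication:
C[0][0] = 1×1 + 1×-1 = 0
C[0][1] = 1×2 + 1×-1 = 1
C[1][0] = 1×1 + 1×-1 = 0
C[1][1] = 1×2 + 1×-1 = 1
Result: [[0, 1], [0, 1]]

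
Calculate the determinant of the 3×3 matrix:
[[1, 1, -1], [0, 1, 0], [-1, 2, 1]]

Expansion along first row:
det = 1·det([[1,0],[2,1]]) - 1·det([[0,0],[-1,1]]) + -1·det([[0,1],[-1,2]])
    = 1·(1·1 - 0·2) - 1·(0·1 - 0·-1) + -1·(0·2 - 1·-1)
    = 1·1 - 1·0 + -1·1
    = 1 + 0 + -1 = 0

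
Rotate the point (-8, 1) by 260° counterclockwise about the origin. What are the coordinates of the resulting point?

Rotation matrix for 260°: [[cos 260°, -sin 260°], [sin 260°, cos 260°]] ≈ [[-0.173648, 0.984808], [-0.984808, -0.173648]]
[[-0.173648, 0.984808], [-0.984808, -0.173648]] × [-8, 1]ᵀ ≈ [2.3740, 7.7048]ᵀ
Result: (2.3740, 7.7048)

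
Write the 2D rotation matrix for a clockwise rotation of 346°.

Rotation matrix formula: [[cos θ, -sin θ], [sin θ, cos θ]]
A clockwise rotation by 346° is equivalent to a counterclockwise rotation by -346°.
For θ = -346°:
cos(-346°) = 0.9703
sin(-346°) = 0.2419
Result: [[0.9703, -0.2419], [0.2419, 0.9703]]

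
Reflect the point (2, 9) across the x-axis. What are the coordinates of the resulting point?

Reflection across x-axis: (2, 9) → (2, -9)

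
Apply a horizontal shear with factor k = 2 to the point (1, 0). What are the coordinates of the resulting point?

Shear matrix for horizontal shear with factor k = 2:
[[1, 2], [0, 1]]
Result: (1, 0) → (1, 0)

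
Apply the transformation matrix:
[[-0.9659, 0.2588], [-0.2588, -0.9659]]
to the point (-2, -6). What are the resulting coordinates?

Matrix multiplication:
[[-0.9659, 0.2588], [-0.2588, -0.9659]] × [-2, -6]ᵀ
= [(-0.9659)(-2) + (0.2588)(-6), (-0.2588)(-2) + (-0.9659)(-6)]ᵀ
= [0.3790, 6.3130]ᵀ
Result: (0.3790, 6.3130)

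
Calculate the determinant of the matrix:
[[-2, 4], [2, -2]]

For a 2×2 matrix [[a, b], [c, d]], det = ad - bc
det = (-2)(-2) - (4)(2) = 4 - 8 = -4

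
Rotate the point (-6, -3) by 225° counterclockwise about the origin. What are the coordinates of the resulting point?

Rotation matrix for 225°: [[cos 225°, -sin 225°], [sin 225°, cos 225°]] ≈ [[-0.707107, 0.707107], [-0.707107, -0.707107]]
[[-0.707107, 0.707107], [-0.707107, -0.707107]] × [-6, -3]ᵀ ≈ [2.1213, 6.3640]ᵀ
Result: (2.1213, 6.3640)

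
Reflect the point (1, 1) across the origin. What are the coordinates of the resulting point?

Reflection across origin: (1, 1) → (-1, -1)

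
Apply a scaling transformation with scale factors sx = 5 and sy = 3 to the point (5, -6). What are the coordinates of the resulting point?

Scaling matrix:
[[5, 0], [0, 3]]
Result: (5 × 5, -6 × 3) = (25, -18)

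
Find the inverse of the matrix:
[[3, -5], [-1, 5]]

For [[a,b],[c,d]], inverse = (1/det)·[[d,-b],[-c,a]]
det = (3)(5) - (-5)(-1) = 15 - 5 = 10
Inverse = (1/10)·[[5, 5], [1, 3]]
= [[1/2, 1/2], [1/10, 3/10]]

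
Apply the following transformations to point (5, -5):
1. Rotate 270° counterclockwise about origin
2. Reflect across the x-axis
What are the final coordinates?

Step 1: Rotate 270° → (-5, -5)
Step 2: Reflect across x-axis → (-5, 5)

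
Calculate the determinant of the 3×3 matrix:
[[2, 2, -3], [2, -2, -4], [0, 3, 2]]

Expansion along first row:
det = 2·det([[-2,-4],[3,2]]) - 2·det([[2,-4],[0,2]]) + -3·det([[2,-2],[0,3]])
    = 2·(-2·2 - -4·3) - 2·(2·2 - -4·0) + -3·(2·3 - -2·0)
    = 2·8 - 2·4 + -3·6
    = 16 + -8 + -18 = -10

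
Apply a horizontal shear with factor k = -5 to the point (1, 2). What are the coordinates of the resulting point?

Shear matrix for horizontal shear with factor k = -5:
[[1, -5], [0, 1]]
Result: (1, 2) → (-9, 2)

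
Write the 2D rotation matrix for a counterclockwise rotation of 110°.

Rotation matrix formula: [[cos θ, -sin θ], [sin θ, cos θ]]
For θ = 110°:
cos(110°) = -0.3420
sin(110°) = 0.9397
Result: [[-0.3420, -0.9397], [0.9397, -0.3420]]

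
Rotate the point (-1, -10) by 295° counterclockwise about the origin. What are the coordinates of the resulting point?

Rotation matrix for 295°: [[cos 295°, -sin 295°], [sin 295°, cos 295°]] ≈ [[0.422618, 0.906308], [-0.906308, 0.422618]]
[[0.422618, 0.906308], [-0.906308, 0.422618]] × [-1, -10]ᵀ ≈ [-9.4857, -3.3199]ᵀ
Result: (-9.4857, -3.3199)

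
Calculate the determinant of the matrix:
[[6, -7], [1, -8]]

For a 2×2 matrix [[a, b], [c, d]], det = ad - bc
det = (6)(-8) - (-7)(1) = -48 - -7 = -41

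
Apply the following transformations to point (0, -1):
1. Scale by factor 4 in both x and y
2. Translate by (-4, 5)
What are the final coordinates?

Step 1: Scale (0, -1) by 4 → (0, -4)
Step 2: Translate by (-4, 5) → (-4, 1)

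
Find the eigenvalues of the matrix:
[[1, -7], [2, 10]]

Characteristic equation: det(A - λI) = 0
λ² - (trace)λ + (det) = 0
trace = 1 + 10 = 11, det = (1)(10) - (-7)(2) = 24
λ² - (11)λ + (24) = 0
λ = (11 ± √((11)² - 4·(24))) / 2 = (11 ± √25) / 2
Solving: λ = 3, 8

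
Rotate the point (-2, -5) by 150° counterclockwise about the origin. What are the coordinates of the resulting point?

Rotation matrix for 150°: [[cos 150°, -sin 150°], [sin 150°, cos 150°]] ≈ [[-0.866025, -0.500000], [0.500000, -0.866025]]
[[-0.866025, -0.500000], [0.500000, -0.866025]] × [-2, -5]ᵀ ≈ [4.2321, 3.3301]ᵀ
Result: (4.2321, 3.3301)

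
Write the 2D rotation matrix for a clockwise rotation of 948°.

Rotation matrix formula: [[cos θ, -sin θ], [sin θ, cos θ]]
A clockwise rotation by 948° is equivalent to a counterclockwise rotation by -948°.
For θ = -948°:
cos(-948°) = -0.6691
sin(-948°) = 0.7431
Result: [[-0.6691, -0.7431], [0.7431, -0.6691]]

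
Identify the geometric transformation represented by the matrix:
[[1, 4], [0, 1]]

This matrix represents: horizontal shear with factor 4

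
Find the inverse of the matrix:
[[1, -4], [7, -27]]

For [[a,b],[c,d]], inverse = (1/det)·[[d,-b],[-c,a]]
det = (1)(-27) - (-4)(7) = -27 - -28 = 1
Inverse = [[-27, 4], [-7, 1]]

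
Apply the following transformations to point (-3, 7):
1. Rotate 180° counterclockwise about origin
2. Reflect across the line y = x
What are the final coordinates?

Step 1: Rotate 180° → (3, -7)
Step 2: Reflect across line y = x → (-7, 3)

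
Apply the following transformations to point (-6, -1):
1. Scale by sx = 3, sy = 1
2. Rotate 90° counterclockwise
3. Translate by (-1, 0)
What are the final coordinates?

Step 1: Scale → (-18, -1)
Step 2: Rotate 90° → (1, -18)
Step 3: Translate → (0, -18)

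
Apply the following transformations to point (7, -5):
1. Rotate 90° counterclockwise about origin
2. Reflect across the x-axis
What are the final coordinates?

Step 1: Rotate 90° → (5, 7)
Step 2: Reflect across x-axis → (5, -7)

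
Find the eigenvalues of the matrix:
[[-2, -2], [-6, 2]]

Characteristic equation: det(A - λI) = 0
λ² - (trace)λ + (det) = 0
trace = -2 + 2 = 0, det = (-2)(2) - (-2)(-6) = -16
λ² - (0)λ + (-16) = 0
λ = (0 ± √((0)² - 4·(-16))) / 2 = (0 ± √64) / 2
Solving: λ = -4, 4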